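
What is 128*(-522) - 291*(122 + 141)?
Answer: -143349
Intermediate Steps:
128*(-522) - 291*(122 + 141) = -66816 - 291*263 = -66816 - 76533 = -143349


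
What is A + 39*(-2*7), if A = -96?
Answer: -642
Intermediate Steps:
A + 39*(-2*7) = -96 + 39*(-2*7) = -96 + 39*(-14) = -96 - 546 = -642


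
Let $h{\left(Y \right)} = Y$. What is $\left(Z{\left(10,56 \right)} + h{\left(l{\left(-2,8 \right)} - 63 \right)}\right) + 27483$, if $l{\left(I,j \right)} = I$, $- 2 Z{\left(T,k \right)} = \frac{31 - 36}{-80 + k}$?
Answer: $\frac{1316059}{48} \approx 27418.0$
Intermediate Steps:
$Z{\left(T,k \right)} = \frac{5}{2 \left(-80 + k\right)}$ ($Z{\left(T,k \right)} = - \frac{\left(31 - 36\right) \frac{1}{-80 + k}}{2} = - \frac{\left(-5\right) \frac{1}{-80 + k}}{2} = \frac{5}{2 \left(-80 + k\right)}$)
$\left(Z{\left(10,56 \right)} + h{\left(l{\left(-2,8 \right)} - 63 \right)}\right) + 27483 = \left(\frac{5}{2 \left(-80 + 56\right)} - 65\right) + 27483 = \left(\frac{5}{2 \left(-24\right)} - 65\right) + 27483 = \left(\frac{5}{2} \left(- \frac{1}{24}\right) - 65\right) + 27483 = \left(- \frac{5}{48} - 65\right) + 27483 = - \frac{3125}{48} + 27483 = \frac{1316059}{48}$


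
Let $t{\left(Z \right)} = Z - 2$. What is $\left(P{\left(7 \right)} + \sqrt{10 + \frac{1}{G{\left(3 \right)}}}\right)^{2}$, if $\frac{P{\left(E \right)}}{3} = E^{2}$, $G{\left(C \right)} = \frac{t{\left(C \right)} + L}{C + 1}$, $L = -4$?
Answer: $\frac{\left(441 + \sqrt{78}\right)^{2}}{9} \approx 22483.0$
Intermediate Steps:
$t{\left(Z \right)} = -2 + Z$ ($t{\left(Z \right)} = Z - 2 = -2 + Z$)
$G{\left(C \right)} = \frac{-6 + C}{1 + C}$ ($G{\left(C \right)} = \frac{\left(-2 + C\right) - 4}{C + 1} = \frac{-6 + C}{1 + C}$)
$P{\left(E \right)} = 3 E^{2}$
$\left(P{\left(7 \right)} + \sqrt{10 + \frac{1}{G{\left(3 \right)}}}\right)^{2} = \left(3 \cdot 7^{2} + \sqrt{10 + \frac{1}{\frac{1}{1 + 3} \left(-6 + 3\right)}}\right)^{2} = \left(3 \cdot 49 + \sqrt{10 + \frac{1}{\frac{1}{4} \left(-3\right)}}\right)^{2} = \left(147 + \sqrt{10 + \frac{1}{\frac{1}{4} \left(-3\right)}}\right)^{2} = \left(147 + \sqrt{10 + \frac{1}{- \frac{3}{4}}}\right)^{2} = \left(147 + \sqrt{10 - \frac{4}{3}}\right)^{2} = \left(147 + \sqrt{\frac{26}{3}}\right)^{2} = \left(147 + \frac{\sqrt{78}}{3}\right)^{2}$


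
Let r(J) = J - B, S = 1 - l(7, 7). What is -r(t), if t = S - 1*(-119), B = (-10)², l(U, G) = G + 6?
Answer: -7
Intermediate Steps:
l(U, G) = 6 + G
B = 100
S = -12 (S = 1 - (6 + 7) = 1 - 1*13 = 1 - 13 = -12)
t = 107 (t = -12 - 1*(-119) = -12 + 119 = 107)
r(J) = -100 + J (r(J) = J - 1*100 = J - 100 = -100 + J)
-r(t) = -(-100 + 107) = -1*7 = -7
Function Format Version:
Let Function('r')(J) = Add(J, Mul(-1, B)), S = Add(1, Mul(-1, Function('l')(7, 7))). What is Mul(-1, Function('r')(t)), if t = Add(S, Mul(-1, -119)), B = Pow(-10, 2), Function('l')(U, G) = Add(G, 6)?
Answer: -7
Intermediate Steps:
Function('l')(U, G) = Add(6, G)
B = 100
S = -12 (S = Add(1, Mul(-1, Add(6, 7))) = Add(1, Mul(-1, 13)) = Add(1, -13) = -12)
t = 107 (t = Add(-12, Mul(-1, -119)) = Add(-12, 119) = 107)
Function('r')(J) = Add(-100, J) (Function('r')(J) = Add(J, Mul(-1, 100)) = Add(J, -100) = Add(-100, J))
Mul(-1, Function('r')(t)) = Mul(-1, Add(-100, 107)) = Mul(-1, 7) = -7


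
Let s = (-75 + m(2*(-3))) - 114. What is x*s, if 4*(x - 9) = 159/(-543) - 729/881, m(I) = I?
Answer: -542290515/318922 ≈ -1700.4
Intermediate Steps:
s = -195 (s = (-75 + 2*(-3)) - 114 = (-75 - 6) - 114 = -81 - 114 = -195)
x = 2780977/318922 (x = 9 + (159/(-543) - 729/881)/4 = 9 + (159*(-1/543) - 729*1/881)/4 = 9 + (-53/181 - 729/881)/4 = 9 + (¼)*(-178642/159461) = 9 - 89321/318922 = 2780977/318922 ≈ 8.7199)
x*s = (2780977/318922)*(-195) = -542290515/318922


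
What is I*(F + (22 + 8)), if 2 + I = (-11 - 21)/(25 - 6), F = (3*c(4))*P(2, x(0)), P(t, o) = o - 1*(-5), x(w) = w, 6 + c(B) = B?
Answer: 0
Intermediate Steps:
c(B) = -6 + B
P(t, o) = 5 + o (P(t, o) = o + 5 = 5 + o)
F = -30 (F = (3*(-6 + 4))*(5 + 0) = (3*(-2))*5 = -6*5 = -30)
I = -70/19 (I = -2 + (-11 - 21)/(25 - 6) = -2 - 32/19 = -70/19 ≈ -3.6842)
I*(F + (22 + 8)) = -70*(-30 + (22 + 8))/19 = -70*(-30 + 30)/19 = -70/19*0 = 0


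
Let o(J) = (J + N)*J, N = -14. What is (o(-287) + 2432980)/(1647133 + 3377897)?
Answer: 839789/1675010 ≈ 0.50136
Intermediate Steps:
o(J) = J*(-14 + J) (o(J) = (J - 14)*J = (-14 + J)*J = J*(-14 + J))
(o(-287) + 2432980)/(1647133 + 3377897) = (-287*(-14 - 287) + 2432980)/(1647133 + 3377897) = (-287*(-301) + 2432980)/5025030 = (86387 + 2432980)*(1/5025030) = 2519367*(1/5025030) = 839789/1675010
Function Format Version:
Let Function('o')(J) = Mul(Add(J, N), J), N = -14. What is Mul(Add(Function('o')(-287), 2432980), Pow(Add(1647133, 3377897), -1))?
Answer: Rational(839789, 1675010) ≈ 0.50136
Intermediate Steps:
Function('o')(J) = Mul(J, Add(-14, J)) (Function('o')(J) = Mul(Add(J, -14), J) = Mul(Add(-14, J), J) = Mul(J, Add(-14, J)))
Mul(Add(Function('o')(-287), 2432980), Pow(Add(1647133, 3377897), -1)) = Mul(Add(Mul(-287, Add(-14, -287)), 2432980), Pow(Add(1647133, 3377897), -1)) = Mul(Add(Mul(-287, -301), 2432980), Pow(5025030, -1)) = Mul(Add(86387, 2432980), Rational(1, 5025030)) = Mul(2519367, Rational(1, 5025030)) = Rational(839789, 1675010)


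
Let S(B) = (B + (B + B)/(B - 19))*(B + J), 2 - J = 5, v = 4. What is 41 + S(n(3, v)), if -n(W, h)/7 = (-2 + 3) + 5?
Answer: 114011/61 ≈ 1869.0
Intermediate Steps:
n(W, h) = -42 (n(W, h) = -7*((-2 + 3) + 5) = -7*(1 + 5) = -7*6 = -42)
J = -3 (J = 2 - 1*5 = 2 - 5 = -3)
S(B) = (-3 + B)*(B + 2*B/(-19 + B)) (S(B) = (B + (B + B)/(B - 19))*(B - 3) = (B + (2*B)/(-19 + B))*(-3 + B) = (B + 2*B/(-19 + B))*(-3 + B) = (-3 + B)*(B + 2*B/(-19 + B)))
41 + S(n(3, v)) = 41 - 42*(51 + (-42)² - 20*(-42))/(-19 - 42) = 41 - 42*(51 + 1764 + 840)/(-61) = 41 - 42*(-1/61)*2655 = 41 + 111510/61 = 114011/61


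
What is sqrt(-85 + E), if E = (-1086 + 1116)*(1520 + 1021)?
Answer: sqrt(76145) ≈ 275.94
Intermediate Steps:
E = 76230 (E = 30*2541 = 76230)
sqrt(-85 + E) = sqrt(-85 + 76230) = sqrt(76145)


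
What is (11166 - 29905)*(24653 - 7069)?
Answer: -329506576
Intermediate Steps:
(11166 - 29905)*(24653 - 7069) = -18739*17584 = -329506576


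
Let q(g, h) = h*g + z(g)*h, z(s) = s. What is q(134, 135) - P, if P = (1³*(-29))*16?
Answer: 36644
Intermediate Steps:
P = -464 (P = (1*(-29))*16 = -29*16 = -464)
q(g, h) = 2*g*h (q(g, h) = h*g + g*h = g*h + g*h = 2*g*h)
q(134, 135) - P = 2*134*135 - 1*(-464) = 36180 + 464 = 36644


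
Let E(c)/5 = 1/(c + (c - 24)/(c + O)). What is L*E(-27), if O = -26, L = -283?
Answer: 14999/276 ≈ 54.344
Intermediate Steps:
E(c) = 5/(c + (-24 + c)/(-26 + c)) (E(c) = 5/(c + (c - 24)/(c - 26)) = 5/(c + (-24 + c)/(-26 + c)))
L*E(-27) = -1415*(-26 - 27)/(-24 + (-27)² - 25*(-27)) = -1415*(-53)/(-24 + 729 + 675) = -1415*(-53)/1380 = -283*(-53/276) = 14999/276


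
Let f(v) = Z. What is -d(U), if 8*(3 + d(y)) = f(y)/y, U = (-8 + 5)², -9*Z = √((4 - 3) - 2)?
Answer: 3 + I/648 ≈ 3.0 + 0.0015432*I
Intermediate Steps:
Z = -I/9 (Z = -√((4 - 3) - 2)/9 = -√(1 - 2)/9 = -I/9 ≈ -0.11111*I)
f(v) = -I/9
U = 9 (U = (-3)² = 9)
d(y) = -3 - I/(72*y) (d(y) = -3 + ((-I/9)/y)/8 = -3 + (-I/(9*y))/8 = -3 - I/(72*y))
-d(U) = -(-3 - 1/72*I/9) = -(-3 - 1/72*I*⅑) = -(-3 - I/648) = 3 + I/648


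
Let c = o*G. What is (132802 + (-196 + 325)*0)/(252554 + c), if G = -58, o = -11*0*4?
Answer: 66401/126277 ≈ 0.52584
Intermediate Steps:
o = 0 (o = 0*4 = 0)
c = 0 (c = 0*(-58) = 0)
(132802 + (-196 + 325)*0)/(252554 + c) = (132802 + (-196 + 325)*0)/(252554 + 0) = (132802 + 129*0)/252554 = (132802 + 0)*(1/252554) = 132802*(1/252554) = 66401/126277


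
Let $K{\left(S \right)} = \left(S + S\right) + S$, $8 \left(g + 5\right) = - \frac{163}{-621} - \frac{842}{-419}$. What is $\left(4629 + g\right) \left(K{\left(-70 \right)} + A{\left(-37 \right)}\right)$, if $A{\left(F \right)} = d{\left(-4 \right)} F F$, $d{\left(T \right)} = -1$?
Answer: $- \frac{15199252814873}{2081592} \approx -7.3017 \cdot 10^{6}$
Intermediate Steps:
$A{\left(F \right)} = - F^{2}$ ($A{\left(F \right)} = - F F = - F^{2}$)
$g = - \frac{9816781}{2081592}$ ($g = -5 + \frac{- \frac{163}{-621} - \frac{842}{-419}}{8} = -5 + \frac{\left(-163\right) \left(- \frac{1}{621}\right) - - \frac{842}{419}}{8} = -5 + \frac{\frac{163}{621} + \frac{842}{419}}{8} = -5 + \frac{1}{8} \cdot \frac{591179}{260199} = -5 + \frac{591179}{2081592} = - \frac{9816781}{2081592} \approx -4.716$)
$K{\left(S \right)} = 3 S$ ($K{\left(S \right)} = 2 S + S = 3 S$)
$\left(4629 + g\right) \left(K{\left(-70 \right)} + A{\left(-37 \right)}\right) = \left(4629 - \frac{9816781}{2081592}\right) \left(3 \left(-70\right) - \left(-37\right)^{2}\right) = \frac{9625872587 \left(-210 - 1369\right)}{2081592} = \frac{9625872587}{2081592} \left(-1579\right) = - \frac{15199252814873}{2081592}$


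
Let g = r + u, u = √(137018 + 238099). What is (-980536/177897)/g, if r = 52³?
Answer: -137871205888/3517065415207659 + 980536*√375117/3517065415207659 ≈ -3.9030e-5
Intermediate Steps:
u = √375117 ≈ 612.47
r = 140608
g = 140608 + √375117 ≈ 1.4122e+5
(-980536/177897)/g = (-980536/177897)/(140608 + √375117) = (-980536*1/177897)/(140608 + √375117) = -980536/(177897*(140608 + √375117))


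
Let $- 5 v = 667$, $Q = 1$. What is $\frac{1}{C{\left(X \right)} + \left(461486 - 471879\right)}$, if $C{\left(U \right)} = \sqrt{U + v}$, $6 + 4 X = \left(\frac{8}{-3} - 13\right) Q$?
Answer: $- \frac{623580}{6480875269} - \frac{2 i \sqrt{124935}}{6480875269} \approx -9.6218 \cdot 10^{-5} - 1.0908 \cdot 10^{-7} i$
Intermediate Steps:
$X = - \frac{65}{12}$ ($X = - \frac{3}{2} + \frac{\left(\frac{8}{-3} - 13\right) 1}{4} = - \frac{3}{2} + \frac{\left(8 \left(- \frac{1}{3}\right) - 13\right) 1}{4} = - \frac{3}{2} + \frac{\left(- \frac{8}{3} - 13\right) 1}{4} = - \frac{3}{2} + \frac{\left(- \frac{47}{3}\right) 1}{4} = - \frac{3}{2} + \frac{1}{4} \left(- \frac{47}{3}\right) = - \frac{3}{2} - \frac{47}{12} = - \frac{65}{12} \approx -5.4167$)
$v = - \frac{667}{5}$ ($v = \left(- \frac{1}{5}\right) 667 = - \frac{667}{5} \approx -133.4$)
$C{\left(U \right)} = \sqrt{- \frac{667}{5} + U}$ ($C{\left(U \right)} = \sqrt{U - \frac{667}{5}} = \sqrt{- \frac{667}{5} + U}$)
$\frac{1}{C{\left(X \right)} + \left(461486 - 471879\right)} = \frac{1}{\frac{\sqrt{-3335 + 25 \left(- \frac{65}{12}\right)}}{5} + \left(461486 - 471879\right)} = \frac{1}{\frac{\sqrt{-3335 - \frac{1625}{12}}}{5} + \left(461486 - 471879\right)} = \frac{1}{\frac{\sqrt{- \frac{41645}{12}}}{5} - 10393} = \frac{1}{\frac{\frac{1}{6} i \sqrt{124935}}{5} - 10393} = \frac{1}{\frac{i \sqrt{124935}}{30} - 10393} = \frac{1}{-10393 + \frac{i \sqrt{124935}}{30}}$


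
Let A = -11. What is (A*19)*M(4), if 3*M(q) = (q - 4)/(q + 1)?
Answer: 0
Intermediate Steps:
M(q) = (-4 + q)/(3*(1 + q)) (M(q) = ((q - 4)/(q + 1))/3 = ((-4 + q)/(1 + q))/3 = (-4 + q)/(3*(1 + q)))
(A*19)*M(4) = (-11*19)*((-4 + 4)/(3*(1 + 4))) = -209*0/(3*5) = -209*0 = 0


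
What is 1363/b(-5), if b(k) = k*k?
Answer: 1363/25 ≈ 54.520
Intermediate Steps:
b(k) = k²
1363/b(-5) = 1363/(-5)² = 1363/25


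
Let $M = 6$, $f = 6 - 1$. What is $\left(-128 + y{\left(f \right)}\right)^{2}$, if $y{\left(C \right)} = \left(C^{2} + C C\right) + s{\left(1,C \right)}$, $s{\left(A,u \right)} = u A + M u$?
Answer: $1849$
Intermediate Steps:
$f = 5$
$s{\left(A,u \right)} = 6 u + A u$ ($s{\left(A,u \right)} = u A + 6 u = A u + 6 u = 6 u + A u$)
$y{\left(C \right)} = 2 C^{2} + 7 C$ ($y{\left(C \right)} = \left(C^{2} + C C\right) + C \left(6 + 1\right) = \left(C^{2} + C^{2}\right) + C 7 = 2 C^{2} + 7 C$)
$\left(-128 + y{\left(f \right)}\right)^{2} = \left(-128 + 5 \left(7 + 2 \cdot 5\right)\right)^{2} = \left(-128 + 5 \left(7 + 10\right)\right)^{2} = \left(-128 + 5 \cdot 17\right)^{2} = \left(-128 + 85\right)^{2} = \left(-43\right)^{2} = 1849$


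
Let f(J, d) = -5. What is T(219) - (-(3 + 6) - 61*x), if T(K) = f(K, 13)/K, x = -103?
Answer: -1374011/219 ≈ -6274.0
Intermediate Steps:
T(K) = -5/K
T(219) - (-(3 + 6) - 61*x) = -5/219 - (-(3 + 6) - 61*(-103)) = -5*1/219 - (-1*9 + 6283) = -5/219 - (-9 + 6283) = -5/219 - 1*6274 = -5/219 - 6274 = -1374011/219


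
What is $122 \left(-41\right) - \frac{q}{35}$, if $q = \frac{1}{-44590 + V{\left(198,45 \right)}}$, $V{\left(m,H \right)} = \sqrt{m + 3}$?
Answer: $- \frac{9945316029524}{1988267899} + \frac{\sqrt{201}}{69589376465} \approx -5002.0$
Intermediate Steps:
$V{\left(m,H \right)} = \sqrt{3 + m}$
$q = \frac{1}{-44590 + \sqrt{201}}$ ($q = \frac{1}{-44590 + \sqrt{3 + 198}} = \frac{1}{-44590 + \sqrt{201}} \approx -2.2434 \cdot 10^{-5}$)
$122 \left(-41\right) - \frac{q}{35} = 122 \left(-41\right) - \frac{- \frac{44590}{1988267899} - \frac{\sqrt{201}}{1988267899}}{35} = -5002 - \left(- \frac{44590}{1988267899} - \frac{\sqrt{201}}{1988267899}\right) \frac{1}{35} = -5002 - \left(- \frac{1274}{1988267899} - \frac{\sqrt{201}}{69589376465}\right) = -5002 + \left(\frac{1274}{1988267899} + \frac{\sqrt{201}}{69589376465}\right) = - \frac{9945316029524}{1988267899} + \frac{\sqrt{201}}{69589376465}$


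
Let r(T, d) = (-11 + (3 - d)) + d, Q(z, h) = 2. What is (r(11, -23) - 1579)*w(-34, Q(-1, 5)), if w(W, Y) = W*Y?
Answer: 107916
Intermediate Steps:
r(T, d) = -8 (r(T, d) = (-8 - d) + d = -8)
(r(11, -23) - 1579)*w(-34, Q(-1, 5)) = (-8 - 1579)*(-34*2) = -1587*(-68) = 107916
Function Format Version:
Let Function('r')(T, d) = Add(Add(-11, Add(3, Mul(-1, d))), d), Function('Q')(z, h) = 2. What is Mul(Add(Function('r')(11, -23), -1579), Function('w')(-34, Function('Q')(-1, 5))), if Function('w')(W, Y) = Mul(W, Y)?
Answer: 107916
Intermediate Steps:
Function('r')(T, d) = -8 (Function('r')(T, d) = Add(Add(-8, Mul(-1, d)), d) = -8)
Mul(Add(Function('r')(11, -23), -1579), Function('w')(-34, Function('Q')(-1, 5))) = Mul(Add(-8, -1579), Mul(-34, 2)) = Mul(-1587, -68) = 107916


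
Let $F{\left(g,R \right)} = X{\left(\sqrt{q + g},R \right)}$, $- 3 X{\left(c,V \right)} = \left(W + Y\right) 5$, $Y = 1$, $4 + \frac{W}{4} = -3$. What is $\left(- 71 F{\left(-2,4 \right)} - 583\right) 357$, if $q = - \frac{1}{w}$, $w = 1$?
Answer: $-1348746$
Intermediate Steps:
$W = -28$ ($W = -16 + 4 \left(-3\right) = -16 - 12 = -28$)
$q = -1$ ($q = - 1^{-1} = \left(-1\right) 1 = -1$)
$X{\left(c,V \right)} = 45$ ($X{\left(c,V \right)} = - \frac{\left(-28 + 1\right) 5}{3} = - \frac{\left(-27\right) 5}{3} = \left(- \frac{1}{3}\right) \left(-135\right) = 45$)
$F{\left(g,R \right)} = 45$
$\left(- 71 F{\left(-2,4 \right)} - 583\right) 357 = \left(\left(-71\right) 45 - 583\right) 357 = \left(-3195 - 583\right) 357 = \left(-3778\right) 357 = -1348746$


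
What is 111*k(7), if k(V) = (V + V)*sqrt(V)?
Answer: 1554*sqrt(7) ≈ 4111.5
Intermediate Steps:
k(V) = 2*V**(3/2) (k(V) = (2*V)*sqrt(V) = 2*V**(3/2))
111*k(7) = 111*(2*7**(3/2)) = 111*(2*(7*sqrt(7))) = 111*(14*sqrt(7)) = 1554*sqrt(7)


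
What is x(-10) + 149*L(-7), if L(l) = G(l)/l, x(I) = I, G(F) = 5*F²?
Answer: -5225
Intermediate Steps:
L(l) = 5*l (L(l) = (5*l²)/l = 5*l)
x(-10) + 149*L(-7) = -10 + 149*(5*(-7)) = -10 + 149*(-35) = -10 - 5215 = -5225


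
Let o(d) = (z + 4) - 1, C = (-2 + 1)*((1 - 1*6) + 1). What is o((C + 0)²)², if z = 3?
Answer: 36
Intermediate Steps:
C = 4 (C = -((1 - 6) + 1) = -(-5 + 1) = -1*(-4) = 4)
o(d) = 6 (o(d) = (3 + 4) - 1 = 7 - 1 = 6)
o((C + 0)²)² = 6² = 36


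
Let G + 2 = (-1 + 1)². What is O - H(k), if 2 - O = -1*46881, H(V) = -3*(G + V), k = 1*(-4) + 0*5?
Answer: 46865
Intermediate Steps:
k = -4 (k = -4 + 0 = -4)
G = -2 (G = -2 + (-1 + 1)² = -2 + 0² = -2 + 0 = -2)
H(V) = 6 - 3*V (H(V) = -3*(-2 + V) = 6 - 3*V)
O = 46883 (O = 2 - (-1)*46881 = 2 - 1*(-46881) = 2 + 46881 = 46883)
O - H(k) = 46883 - (6 - 3*(-4)) = 46883 - (6 + 12) = 46883 - 1*18 = 46883 - 18 = 46865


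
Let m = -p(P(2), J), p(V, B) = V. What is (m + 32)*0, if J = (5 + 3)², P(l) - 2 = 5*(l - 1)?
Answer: 0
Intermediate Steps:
P(l) = -3 + 5*l (P(l) = 2 + 5*(l - 1) = 2 + 5*(-1 + l) = 2 + (-5 + 5*l) = -3 + 5*l)
J = 64 (J = 8² = 64)
m = -7 (m = -(-3 + 5*2) = -(-3 + 10) = -1*7 = -7)
(m + 32)*0 = (-7 + 32)*0 = 25*0 = 0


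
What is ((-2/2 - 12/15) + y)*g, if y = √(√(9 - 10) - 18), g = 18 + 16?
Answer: -306/5 + 34*√(-18 + I) ≈ -57.195 + 144.31*I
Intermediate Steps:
g = 34
y = √(-18 + I) (y = √(√(-1) - 18) = √(I - 18) = √(-18 + I) ≈ 0.1178 + 4.2443*I)
((-2/2 - 12/15) + y)*g = ((-2/2 - 12/15) + √(-18 + I))*34 = ((-2*½ - 12*1/15) + √(-18 + I))*34 = ((-1 - ⅘) + √(-18 + I))*34 = (-9/5 + √(-18 + I))*34 = -306/5 + 34*√(-18 + I)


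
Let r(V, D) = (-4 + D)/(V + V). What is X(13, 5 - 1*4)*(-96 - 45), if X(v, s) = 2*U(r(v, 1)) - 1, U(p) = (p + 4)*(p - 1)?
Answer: 460647/338 ≈ 1362.9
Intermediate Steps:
r(V, D) = (-4 + D)/(2*V) (r(V, D) = (-4 + D)/((2*V)) = (-4 + D)*(1/(2*V)) = (-4 + D)/(2*V))
U(p) = (-1 + p)*(4 + p) (U(p) = (4 + p)*(-1 + p) = (-1 + p)*(4 + p))
X(v, s) = -9 - 9/v + 9/(2*v²) (X(v, s) = 2*(-4 + ((-4 + 1)/(2*v))² + 3*((-4 + 1)/(2*v))) - 1 = 2*(-4 + ((½)*(-3)/v)² + 3*((½)*(-3)/v)) - 1 = 2*(-4 + (-3/(2*v))² + 3*(-3/(2*v))) - 1 = 2*(-4 + 9/(4*v²) - 9/(2*v)) - 1 = 2*(-4 - 9/(2*v) + 9/(4*v²)) - 1 = (-8 - 9/v + 9/(2*v²)) - 1 = -9 - 9/v + 9/(2*v²))
X(13, 5 - 1*4)*(-96 - 45) = (-9 - 9/13 + (9/2)/13²)*(-96 - 45) = (-9 - 9*1/13 + (9/2)*(1/169))*(-141) = (-9 - 9/13 + 9/338)*(-141) = -3267/338*(-141) = 460647/338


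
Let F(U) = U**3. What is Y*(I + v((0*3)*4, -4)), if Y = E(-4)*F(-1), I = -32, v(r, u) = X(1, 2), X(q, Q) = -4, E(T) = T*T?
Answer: 576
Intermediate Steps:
E(T) = T**2
v(r, u) = -4
Y = -16 (Y = (-4)**2*(-1)**3 = 16*(-1) = -16)
Y*(I + v((0*3)*4, -4)) = -16*(-32 - 4) = -16*(-36) = 576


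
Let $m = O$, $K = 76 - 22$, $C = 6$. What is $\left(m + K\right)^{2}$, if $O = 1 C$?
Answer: $3600$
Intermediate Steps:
$O = 6$ ($O = 1 \cdot 6 = 6$)
$K = 54$ ($K = 76 - 22 = 54$)
$m = 6$
$\left(m + K\right)^{2} = \left(6 + 54\right)^{2} = 60^{2} = 3600$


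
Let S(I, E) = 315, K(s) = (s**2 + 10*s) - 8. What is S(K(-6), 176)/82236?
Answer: 15/3916 ≈ 0.0038304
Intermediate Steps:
K(s) = -8 + s**2 + 10*s
S(K(-6), 176)/82236 = 315/82236 = 315*(1/82236) = 15/3916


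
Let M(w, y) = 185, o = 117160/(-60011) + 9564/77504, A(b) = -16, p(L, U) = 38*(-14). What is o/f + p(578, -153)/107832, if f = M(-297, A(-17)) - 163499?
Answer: -599975940626255/121886830539091296 ≈ -0.0049224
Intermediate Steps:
p(L, U) = -532
o = -303800837/166110448 (o = 117160*(-1/60011) + 9564*(1/77504) = -117160/60011 + 2391/19376 = -303800837/166110448 ≈ -1.8289)
f = -163314 (f = 185 - 163499 = -163314)
o/f + p(578, -153)/107832 = -303800837/166110448/(-163314) - 532/107832 = -303800837/166110448*(-1/163314) - 532*1/107832 = 303800837/27128161704672 - 133/26958 = -599975940626255/121886830539091296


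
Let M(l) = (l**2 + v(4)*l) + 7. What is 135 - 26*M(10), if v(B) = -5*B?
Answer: 2553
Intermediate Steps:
M(l) = 7 + l**2 - 20*l (M(l) = (l**2 + (-5*4)*l) + 7 = (l**2 - 20*l) + 7 = 7 + l**2 - 20*l)
135 - 26*M(10) = 135 - 26*(7 + 10**2 - 20*10) = 135 - 26*(7 + 100 - 200) = 135 - 26*(-93) = 135 + 2418 = 2553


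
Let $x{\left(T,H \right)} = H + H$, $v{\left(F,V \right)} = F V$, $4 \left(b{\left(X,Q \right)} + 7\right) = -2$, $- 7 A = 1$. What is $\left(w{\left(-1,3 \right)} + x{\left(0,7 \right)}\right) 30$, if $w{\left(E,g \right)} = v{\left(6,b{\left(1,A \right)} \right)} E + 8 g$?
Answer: $2490$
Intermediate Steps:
$A = - \frac{1}{7}$ ($A = \left(- \frac{1}{7}\right) 1 = - \frac{1}{7} \approx -0.14286$)
$b{\left(X,Q \right)} = - \frac{15}{2}$ ($b{\left(X,Q \right)} = -7 + \frac{1}{4} \left(-2\right) = -7 - \frac{1}{2} = - \frac{15}{2}$)
$x{\left(T,H \right)} = 2 H$
$w{\left(E,g \right)} = - 45 E + 8 g$ ($w{\left(E,g \right)} = 6 \left(- \frac{15}{2}\right) E + 8 g = - 45 E + 8 g$)
$\left(w{\left(-1,3 \right)} + x{\left(0,7 \right)}\right) 30 = \left(\left(\left(-45\right) \left(-1\right) + 8 \cdot 3\right) + 2 \cdot 7\right) 30 = \left(\left(45 + 24\right) + 14\right) 30 = \left(69 + 14\right) 30 = 83 \cdot 30 = 2490$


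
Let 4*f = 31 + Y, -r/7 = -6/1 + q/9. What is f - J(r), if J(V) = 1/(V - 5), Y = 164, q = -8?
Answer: 75819/1556 ≈ 48.727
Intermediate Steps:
r = 434/9 (r = -7*(-6/1 - 8/9) = -7*(-6*1 - 8*⅑) = -7*(-6 - 8/9) = -7*(-62/9) = 434/9 ≈ 48.222)
J(V) = 1/(-5 + V)
f = 195/4 (f = (31 + 164)/4 = (¼)*195 = 195/4 ≈ 48.750)
f - J(r) = 195/4 - 1/(-5 + 434/9) = 195/4 - 1/389/9 = 195/4 - 1*9/389 = 195/4 - 9/389 = 75819/1556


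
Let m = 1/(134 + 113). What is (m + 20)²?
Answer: 24413481/61009 ≈ 400.16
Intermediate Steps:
m = 1/247 ≈ 0.0040486
(m + 20)² = (1/247 + 20)² = (4941/247)² = 24413481/61009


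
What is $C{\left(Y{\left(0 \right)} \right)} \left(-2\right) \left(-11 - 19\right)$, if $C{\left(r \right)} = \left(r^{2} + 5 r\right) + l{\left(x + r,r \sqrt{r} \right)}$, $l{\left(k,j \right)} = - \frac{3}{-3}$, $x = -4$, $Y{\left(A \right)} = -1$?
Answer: $-180$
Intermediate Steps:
$l{\left(k,j \right)} = 1$ ($l{\left(k,j \right)} = \left(-3\right) \left(- \frac{1}{3}\right) = 1$)
$C{\left(r \right)} = 1 + r^{2} + 5 r$ ($C{\left(r \right)} = \left(r^{2} + 5 r\right) + 1 = 1 + r^{2} + 5 r$)
$C{\left(Y{\left(0 \right)} \right)} \left(-2\right) \left(-11 - 19\right) = \left(1 + \left(-1\right)^{2} + 5 \left(-1\right)\right) \left(-2\right) \left(-11 - 19\right) = \left(1 + 1 - 5\right) \left(-2\right) \left(-30\right) = \left(-3\right) \left(-2\right) \left(-30\right) = 6 \left(-30\right) = -180$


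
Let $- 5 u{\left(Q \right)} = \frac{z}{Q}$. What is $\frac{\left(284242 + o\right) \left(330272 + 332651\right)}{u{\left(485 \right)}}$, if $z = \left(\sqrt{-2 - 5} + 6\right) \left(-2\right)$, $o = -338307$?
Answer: $- \frac{260742780263625}{43} + \frac{86914260087875 i \sqrt{7}}{86} \approx -6.0638 \cdot 10^{12} + 2.6739 \cdot 10^{12} i$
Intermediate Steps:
$z = -12 - 2 i \sqrt{7}$ ($z = \left(\sqrt{-7} + 6\right) \left(-2\right) = \left(i \sqrt{7} + 6\right) \left(-2\right) = \left(6 + i \sqrt{7}\right) \left(-2\right) = -12 - 2 i \sqrt{7} \approx -12.0 - 5.2915 i$)
$u{\left(Q \right)} = - \frac{-12 - 2 i \sqrt{7}}{5 Q}$ ($u{\left(Q \right)} = - \frac{\left(-12 - 2 i \sqrt{7}\right) \frac{1}{Q}}{5} = - \frac{\frac{1}{Q} \left(-12 - 2 i \sqrt{7}\right)}{5} = - \frac{-12 - 2 i \sqrt{7}}{5 Q}$)
$\frac{\left(284242 + o\right) \left(330272 + 332651\right)}{u{\left(485 \right)}} = \frac{\left(284242 - 338307\right) \left(330272 + 332651\right)}{\frac{2}{5} \cdot \frac{1}{485} \left(6 + i \sqrt{7}\right)} = \frac{\left(-54065\right) 662923}{\frac{2}{5} \cdot \frac{1}{485} \left(6 + i \sqrt{7}\right)} = - \frac{35840931995}{\frac{12}{2425} + \frac{2 i \sqrt{7}}{2425}}$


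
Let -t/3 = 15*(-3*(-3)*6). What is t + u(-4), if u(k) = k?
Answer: -2434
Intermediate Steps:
t = -2430 (t = -45*-3*(-3)*6 = -45*9*6 = -45*54 = -3*810 = -2430)
t + u(-4) = -2430 - 4 = -2434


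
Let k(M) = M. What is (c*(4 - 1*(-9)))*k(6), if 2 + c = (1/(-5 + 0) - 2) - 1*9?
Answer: -5148/5 ≈ -1029.6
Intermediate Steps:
c = -66/5 (c = -2 + ((1/(-5 + 0) - 2) - 1*9) = -2 + ((1/(-5) - 2) - 9) = -2 + ((-⅕ - 2) - 9) = -2 + (-11/5 - 9) = -2 - 56/5 = -66/5 ≈ -13.200)
(c*(4 - 1*(-9)))*k(6) = -66*(4 - 1*(-9))/5*6 = -66*(4 + 9)/5*6 = -66/5*13*6 = -858/5*6 = -5148/5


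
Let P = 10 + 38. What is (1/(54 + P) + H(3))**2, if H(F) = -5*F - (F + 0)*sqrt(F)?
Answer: 2618749/10404 + 1529*sqrt(3)/17 ≈ 407.49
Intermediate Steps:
P = 48
H(F) = -F**(3/2) - 5*F (H(F) = -5*F - F*sqrt(F) = -5*F - F**(3/2) = -F**(3/2) - 5*F)
(1/(54 + P) + H(3))**2 = (1/(54 + 48) + (-3**(3/2) - 5*3))**2 = (1/102 + (-3*sqrt(3) - 15))**2 = (1/102 + (-15 - 3*sqrt(3)))**2 = (-1529/102 - 3*sqrt(3))**2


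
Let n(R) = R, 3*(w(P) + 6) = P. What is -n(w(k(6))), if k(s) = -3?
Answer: 7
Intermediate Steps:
w(P) = -6 + P/3
-n(w(k(6))) = -(-6 + (⅓)*(-3)) = -(-6 - 1) = -1*(-7) = 7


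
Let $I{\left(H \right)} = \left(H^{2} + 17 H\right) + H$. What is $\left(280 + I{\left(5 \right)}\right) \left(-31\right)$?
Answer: $-12245$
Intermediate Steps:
$I{\left(H \right)} = H^{2} + 18 H$
$\left(280 + I{\left(5 \right)}\right) \left(-31\right) = \left(280 + 5 \left(18 + 5\right)\right) \left(-31\right) = \left(280 + 5 \cdot 23\right) \left(-31\right) = \left(280 + 115\right) \left(-31\right) = 395 \left(-31\right) = -12245$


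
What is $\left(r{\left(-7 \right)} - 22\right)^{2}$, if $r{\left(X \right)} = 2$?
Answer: $400$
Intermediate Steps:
$\left(r{\left(-7 \right)} - 22\right)^{2} = \left(2 - 22\right)^{2} = \left(-20\right)^{2} = 400$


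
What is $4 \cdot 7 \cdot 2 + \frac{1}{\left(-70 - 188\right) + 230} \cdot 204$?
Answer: $\frac{341}{7} \approx 48.714$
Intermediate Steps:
$4 \cdot 7 \cdot 2 + \frac{1}{\left(-70 - 188\right) + 230} \cdot 204 = 28 \cdot 2 + \frac{1}{\left(-70 - 188\right) + 230} \cdot 204 = 56 + \frac{1}{-258 + 230} \cdot 204 = 56 + \frac{1}{-28} \cdot 204 = 56 - \frac{51}{7} = \frac{341}{7}$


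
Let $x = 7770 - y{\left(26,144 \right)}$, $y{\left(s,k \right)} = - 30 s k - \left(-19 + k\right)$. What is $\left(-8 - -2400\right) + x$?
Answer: $122607$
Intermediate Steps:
$y{\left(s,k \right)} = 19 - k - 30 k s$ ($y{\left(s,k \right)} = - 30 k s - \left(-19 + k\right) = 19 - k - 30 k s$)
$x = 120215$ ($x = 7770 - \left(19 - 144 - 4320 \cdot 26\right) = 7770 - \left(19 - 144 - 112320\right) = 7770 - -112445 = 7770 + 112445 = 120215$)
$\left(-8 - -2400\right) + x = \left(-8 - -2400\right) + 120215 = \left(-8 + 2400\right) + 120215 = 2392 + 120215 = 122607$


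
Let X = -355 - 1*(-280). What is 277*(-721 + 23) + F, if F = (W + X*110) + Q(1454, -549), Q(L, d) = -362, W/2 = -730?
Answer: -203418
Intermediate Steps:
X = -75 (X = -355 + 280 = -75)
W = -1460 (W = 2*(-730) = -1460)
F = -10072 (F = (-1460 - 75*110) - 362 = (-1460 - 8250) - 362 = -9710 - 362 = -10072)
277*(-721 + 23) + F = 277*(-721 + 23) - 10072 = 277*(-698) - 10072 = -193346 - 10072 = -203418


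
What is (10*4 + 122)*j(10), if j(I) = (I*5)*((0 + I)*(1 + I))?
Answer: 891000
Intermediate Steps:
j(I) = 5*I²*(1 + I) (j(I) = (5*I)*(I*(1 + I)) = 5*I²*(1 + I))
(10*4 + 122)*j(10) = (10*4 + 122)*(5*10²*(1 + 10)) = (40 + 122)*(5*100*11) = 162*5500 = 891000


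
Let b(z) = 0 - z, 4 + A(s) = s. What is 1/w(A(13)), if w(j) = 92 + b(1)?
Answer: 1/91 ≈ 0.010989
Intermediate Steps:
A(s) = -4 + s
b(z) = -z
w(j) = 91 (w(j) = 92 - 1*1 = 92 - 1 = 91)
1/w(A(13)) = 1/91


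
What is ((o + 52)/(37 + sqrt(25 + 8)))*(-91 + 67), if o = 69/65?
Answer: -382839/10855 + 10347*sqrt(33)/10855 ≈ -29.793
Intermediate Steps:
o = 69/65 (o = 69*(1/65) = 69/65 ≈ 1.0615)
((o + 52)/(37 + sqrt(25 + 8)))*(-91 + 67) = ((69/65 + 52)/(37 + sqrt(25 + 8)))*(-91 + 67) = (3449/(65*(37 + sqrt(33))))*(-24) = -82776/(65*(37 + sqrt(33)))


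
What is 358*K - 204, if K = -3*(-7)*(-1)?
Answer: -7722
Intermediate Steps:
K = -21 (K = 21*(-1) = -21)
358*K - 204 = 358*(-21) - 204 = -7518 - 204 = -7722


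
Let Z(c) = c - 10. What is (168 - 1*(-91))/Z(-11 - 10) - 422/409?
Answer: -119013/12679 ≈ -9.3866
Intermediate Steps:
Z(c) = -10 + c
(168 - 1*(-91))/Z(-11 - 10) - 422/409 = (168 - 1*(-91))/(-10 + (-11 - 10)) - 422/409 = (168 + 91)/(-10 - 21) - 422*1/409 = 259/(-31) - 422/409 = 259*(-1/31) - 422/409 = -259/31 - 422/409 = -119013/12679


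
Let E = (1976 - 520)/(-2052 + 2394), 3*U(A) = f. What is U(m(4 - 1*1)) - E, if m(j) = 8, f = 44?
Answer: 1780/171 ≈ 10.409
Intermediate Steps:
U(A) = 44/3 (U(A) = (⅓)*44 = 44/3)
E = 728/171 (E = 1456/342 = 1456*(1/342) = 728/171 ≈ 4.2573)
U(m(4 - 1*1)) - E = 44/3 - 1*728/171 = 44/3 - 728/171 = 1780/171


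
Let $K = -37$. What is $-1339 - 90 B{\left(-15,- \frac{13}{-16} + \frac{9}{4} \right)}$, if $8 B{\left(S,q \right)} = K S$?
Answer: $- \frac{30331}{4} \approx -7582.8$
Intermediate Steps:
$B{\left(S,q \right)} = - \frac{37 S}{8}$ ($B{\left(S,q \right)} = \frac{\left(-37\right) S}{8} = - \frac{37 S}{8}$)
$-1339 - 90 B{\left(-15,- \frac{13}{-16} + \frac{9}{4} \right)} = -1339 - 90 \left(\left(- \frac{37}{8}\right) \left(-15\right)\right) = -1339 - \frac{24975}{4} = - \frac{30331}{4}$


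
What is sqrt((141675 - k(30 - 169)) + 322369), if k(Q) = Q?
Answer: sqrt(464183) ≈ 681.31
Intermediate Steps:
sqrt((141675 - k(30 - 169)) + 322369) = sqrt((141675 - (30 - 169)) + 322369) = sqrt((141675 - 1*(-139)) + 322369) = sqrt((141675 + 139) + 322369) = sqrt(141814 + 322369) = sqrt(464183)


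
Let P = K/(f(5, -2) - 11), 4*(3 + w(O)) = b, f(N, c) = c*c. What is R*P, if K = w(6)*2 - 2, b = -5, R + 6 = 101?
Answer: 285/2 ≈ 142.50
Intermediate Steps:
R = 95 (R = -6 + 101 = 95)
f(N, c) = c²
w(O) = -17/4 (w(O) = -3 + (¼)*(-5) = -3 - 5/4 = -17/4)
K = -21/2 (K = -17/4*2 - 2 = -17/2 - 2 = -21/2 ≈ -10.500)
P = 3/2 (P = -21/2/((-2)² - 11) = -21/2/(4 - 11) = -21/2/(-7) = -⅐*(-21/2) = 3/2 ≈ 1.5000)
R*P = 95*(3/2) = 285/2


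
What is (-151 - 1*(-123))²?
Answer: 784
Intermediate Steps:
(-151 - 1*(-123))² = (-151 + 123)² = (-28)² = 784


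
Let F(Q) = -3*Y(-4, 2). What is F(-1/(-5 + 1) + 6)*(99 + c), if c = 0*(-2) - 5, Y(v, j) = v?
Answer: 1128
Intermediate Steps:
c = -5 (c = 0 - 5 = -5)
F(Q) = 12 (F(Q) = -3*(-4) = 12)
F(-1/(-5 + 1) + 6)*(99 + c) = 12*(99 - 5) = 12*94 = 1128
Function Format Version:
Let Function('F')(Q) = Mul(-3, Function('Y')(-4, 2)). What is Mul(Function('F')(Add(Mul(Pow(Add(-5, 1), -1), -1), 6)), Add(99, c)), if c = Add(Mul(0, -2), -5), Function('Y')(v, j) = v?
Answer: 1128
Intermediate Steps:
c = -5 (c = Add(0, -5) = -5)
Function('F')(Q) = 12 (Function('F')(Q) = Mul(-3, -4) = 12)
Mul(Function('F')(Add(Mul(Pow(Add(-5, 1), -1), -1), 6)), Add(99, c)) = Mul(12, Add(99, -5)) = Mul(12, 94) = 1128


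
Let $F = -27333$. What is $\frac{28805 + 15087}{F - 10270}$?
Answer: $- \frac{43892}{37603} \approx -1.1672$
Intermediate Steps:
$\frac{28805 + 15087}{F - 10270} = \frac{28805 + 15087}{-27333 - 10270} = \frac{43892}{-37603} = 43892 \left(- \frac{1}{37603}\right) = - \frac{43892}{37603}$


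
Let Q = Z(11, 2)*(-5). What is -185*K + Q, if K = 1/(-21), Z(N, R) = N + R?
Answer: -1180/21 ≈ -56.190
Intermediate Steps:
Q = -65 (Q = (11 + 2)*(-5) = 13*(-5) = -65)
K = -1/21 ≈ -0.047619
-185*K + Q = -185*(-1/21) - 65 = 185/21 - 65 = -1180/21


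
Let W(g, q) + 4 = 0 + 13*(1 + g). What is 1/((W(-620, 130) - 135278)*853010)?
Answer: -1/122261070290 ≈ -8.1792e-12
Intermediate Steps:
W(g, q) = 9 + 13*g (W(g, q) = -4 + (0 + 13*(1 + g)) = -4 + (0 + (13 + 13*g)) = -4 + (13 + 13*g) = 9 + 13*g)
1/((W(-620, 130) - 135278)*853010) = 1/(((9 + 13*(-620)) - 135278)*853010) = (1/853010)/((9 - 8060) - 135278) = (1/853010)/(-8051 - 135278) = (1/853010)/(-143329) = -1/143329*1/853010 = -1/122261070290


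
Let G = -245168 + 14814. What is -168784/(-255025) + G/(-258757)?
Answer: 102420070338/65989503925 ≈ 1.5521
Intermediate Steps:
G = -230354
-168784/(-255025) + G/(-258757) = -168784/(-255025) - 230354/(-258757) = -168784*(-1/255025) - 230354*(-1/258757) = 168784/255025 + 230354/258757 = 102420070338/65989503925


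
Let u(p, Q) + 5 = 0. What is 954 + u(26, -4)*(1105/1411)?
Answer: 78857/83 ≈ 950.08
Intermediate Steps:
u(p, Q) = -5 (u(p, Q) = -5 + 0 = -5)
954 + u(26, -4)*(1105/1411) = 954 - 5525/1411 = 954 - 5*65/83 = 954 - 325/83 = 78857/83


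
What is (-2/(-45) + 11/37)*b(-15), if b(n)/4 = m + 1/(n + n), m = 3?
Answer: 101282/24975 ≈ 4.0553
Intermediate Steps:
b(n) = 12 + 2/n (b(n) = 4*(3 + 1/(n + n)) = 4*(3 + 1/(2*n)) = 12 + 2/n)
(-2/(-45) + 11/37)*b(-15) = (-2/(-45) + 11/37)*(12 + 2/(-15)) = (-2*(-1/45) + 11*(1/37))*(12 + 2*(-1/15)) = (2/45 + 11/37)*(12 - 2/15) = (569/1665)*(178/15) = 101282/24975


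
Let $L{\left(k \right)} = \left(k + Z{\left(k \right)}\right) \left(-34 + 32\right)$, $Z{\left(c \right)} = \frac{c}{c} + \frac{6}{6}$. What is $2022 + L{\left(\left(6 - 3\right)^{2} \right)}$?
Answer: $2000$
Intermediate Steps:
$Z{\left(c \right)} = 2$ ($Z{\left(c \right)} = 1 + 6 \cdot \frac{1}{6} = 1 + 1 = 2$)
$L{\left(k \right)} = -4 - 2 k$ ($L{\left(k \right)} = \left(k + 2\right) \left(-34 + 32\right) = \left(2 + k\right) \left(-2\right) = -4 - 2 k$)
$2022 + L{\left(\left(6 - 3\right)^{2} \right)} = 2022 - \left(4 + 2 \left(6 - 3\right)^{2}\right) = 2022 - \left(4 + 2 \cdot 3^{2}\right) = 2022 - 22 = 2000$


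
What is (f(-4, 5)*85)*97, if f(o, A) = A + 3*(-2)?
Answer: -8245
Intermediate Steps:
f(o, A) = -6 + A (f(o, A) = A - 6 = -6 + A)
(f(-4, 5)*85)*97 = ((-6 + 5)*85)*97 = -1*85*97 = -85*97 = -8245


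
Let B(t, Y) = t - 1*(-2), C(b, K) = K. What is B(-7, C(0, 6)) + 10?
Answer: 5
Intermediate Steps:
B(t, Y) = 2 + t (B(t, Y) = t + 2 = 2 + t)
B(-7, C(0, 6)) + 10 = (2 - 7) + 10 = -5 + 10 = 5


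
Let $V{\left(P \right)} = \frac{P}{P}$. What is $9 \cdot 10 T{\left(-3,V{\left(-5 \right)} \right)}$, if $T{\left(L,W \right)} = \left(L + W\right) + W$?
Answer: $-90$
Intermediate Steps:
$V{\left(P \right)} = 1$
$T{\left(L,W \right)} = L + 2 W$
$9 \cdot 10 T{\left(-3,V{\left(-5 \right)} \right)} = 9 \cdot 10 \left(-3 + 2 \cdot 1\right) = 90 \left(-3 + 2\right) = 90 \left(-1\right) = -90$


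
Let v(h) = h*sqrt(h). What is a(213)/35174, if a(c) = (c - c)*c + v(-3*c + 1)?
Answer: -319*I*sqrt(638)/17587 ≈ -0.45815*I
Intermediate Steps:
v(h) = h**(3/2)
a(c) = (1 - 3*c)**(3/2) (a(c) = (c - c)*c + (-3*c + 1)**(3/2) = 0*c + (1 - 3*c)**(3/2) = 0 + (1 - 3*c)**(3/2) = (1 - 3*c)**(3/2))
a(213)/35174 = (1 - 3*213)**(3/2)/35174 = (1 - 639)**(3/2)*(1/35174) = (-638)**(3/2)*(1/35174) = -638*I*sqrt(638)*(1/35174) = -319*I*sqrt(638)/17587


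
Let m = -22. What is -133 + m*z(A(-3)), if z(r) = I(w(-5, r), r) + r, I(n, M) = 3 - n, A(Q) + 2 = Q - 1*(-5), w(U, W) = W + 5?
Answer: -89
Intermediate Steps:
w(U, W) = 5 + W
A(Q) = 3 + Q (A(Q) = -2 + (Q - 1*(-5)) = -2 + (Q + 5) = -2 + (5 + Q) = 3 + Q)
z(r) = -2 (z(r) = (3 - (5 + r)) + r = (3 + (-5 - r)) + r = (-2 - r) + r = -2)
-133 + m*z(A(-3)) = -133 - 22*(-2) = -133 + 44 = -89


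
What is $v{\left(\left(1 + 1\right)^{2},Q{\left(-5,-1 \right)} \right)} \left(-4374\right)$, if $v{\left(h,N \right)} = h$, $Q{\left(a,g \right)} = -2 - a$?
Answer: $-17496$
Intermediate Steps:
$v{\left(\left(1 + 1\right)^{2},Q{\left(-5,-1 \right)} \right)} \left(-4374\right) = \left(1 + 1\right)^{2} \left(-4374\right) = 2^{2} \left(-4374\right) = 4 \left(-4374\right) = -17496$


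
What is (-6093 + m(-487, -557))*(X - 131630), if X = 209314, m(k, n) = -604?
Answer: -520249748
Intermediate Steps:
(-6093 + m(-487, -557))*(X - 131630) = (-6093 - 604)*(209314 - 131630) = -6697*77684 = -520249748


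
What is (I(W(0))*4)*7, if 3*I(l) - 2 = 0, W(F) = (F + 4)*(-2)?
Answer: 56/3 ≈ 18.667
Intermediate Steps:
W(F) = -8 - 2*F (W(F) = (4 + F)*(-2) = -8 - 2*F)
I(l) = 2/3 (I(l) = 2/3 + (1/3)*0 = 2/3 + 0 = 2/3)
(I(W(0))*4)*7 = ((2/3)*4)*7 = (8/3)*7 = 56/3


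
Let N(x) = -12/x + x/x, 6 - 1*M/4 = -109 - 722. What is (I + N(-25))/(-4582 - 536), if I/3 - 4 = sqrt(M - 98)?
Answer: -337/127950 - 5*sqrt(130)/1706 ≈ -0.036050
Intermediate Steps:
M = 3348 (M = 24 - 4*(-109 - 722) = 24 - 4*(-831) = 24 + 3324 = 3348)
N(x) = 1 - 12/x (N(x) = -12/x + 1 = 1 - 12/x)
I = 12 + 15*sqrt(130) (I = 12 + 3*sqrt(3348 - 98) = 12 + 3*sqrt(3250) = 12 + 3*(5*sqrt(130)) = 12 + 15*sqrt(130) ≈ 183.03)
(I + N(-25))/(-4582 - 536) = ((12 + 15*sqrt(130)) + (-12 - 25)/(-25))/(-4582 - 536) = ((12 + 15*sqrt(130)) - 1/25*(-37))/(-5118) = ((12 + 15*sqrt(130)) + 37/25)*(-1/5118) = (337/25 + 15*sqrt(130))*(-1/5118) = -337/127950 - 5*sqrt(130)/1706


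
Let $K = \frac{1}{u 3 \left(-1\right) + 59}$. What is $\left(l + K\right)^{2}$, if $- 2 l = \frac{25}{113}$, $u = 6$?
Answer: $\frac{638401}{85858756} \approx 0.0074355$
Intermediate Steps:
$l = - \frac{25}{226}$ ($l = - \frac{25 \cdot \frac{1}{113}}{2} = \left(- \frac{1}{2}\right) \frac{25}{113} = - \frac{25}{226} \approx -0.11062$)
$K = \frac{1}{41}$ ($K = \frac{1}{6 \cdot 3 \left(-1\right) + 59} = \frac{1}{18 \left(-1\right) + 59} = \frac{1}{-18 + 59} = \frac{1}{41} \approx 0.02439$)
$\left(l + K\right)^{2} = \left(- \frac{25}{226} + \frac{1}{41}\right)^{2} = \left(- \frac{799}{9266}\right)^{2} = \frac{638401}{85858756}$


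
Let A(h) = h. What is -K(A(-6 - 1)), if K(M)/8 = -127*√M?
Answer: 1016*I*√7 ≈ 2688.1*I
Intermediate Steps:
K(M) = -1016*√M (K(M) = 8*(-127*√M) = -1016*√M)
-K(A(-6 - 1)) = -(-1016)*√(-6 - 1) = -(-1016)*√(-7) = -(-1016)*I*√7 = 1016*I*√7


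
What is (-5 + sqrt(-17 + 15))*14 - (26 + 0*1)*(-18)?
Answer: 398 + 14*I*sqrt(2) ≈ 398.0 + 19.799*I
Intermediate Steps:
(-5 + sqrt(-17 + 15))*14 - (26 + 0*1)*(-18) = (-5 + sqrt(-2))*14 - (26 + 0)*(-18) = (-5 + I*sqrt(2))*14 - 26*(-18) = (-70 + 14*I*sqrt(2)) - 1*(-468) = (-70 + 14*I*sqrt(2)) + 468 = 398 + 14*I*sqrt(2)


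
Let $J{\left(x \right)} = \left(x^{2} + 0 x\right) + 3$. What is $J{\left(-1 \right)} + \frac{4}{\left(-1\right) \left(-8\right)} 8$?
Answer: $8$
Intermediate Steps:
$J{\left(x \right)} = 3 + x^{2}$ ($J{\left(x \right)} = \left(x^{2} + 0\right) + 3 = x^{2} + 3 = 3 + x^{2}$)
$J{\left(-1 \right)} + \frac{4}{\left(-1\right) \left(-8\right)} 8 = \left(3 + \left(-1\right)^{2}\right) + \frac{4}{\left(-1\right) \left(-8\right)} 8 = \left(3 + 1\right) + \frac{4}{8} \cdot 8 = 4 + 4 \cdot \frac{1}{8} \cdot 8 = 4 + \frac{1}{2} \cdot 8 = 4 + 4 = 8$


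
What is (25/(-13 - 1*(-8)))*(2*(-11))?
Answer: 110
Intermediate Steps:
(25/(-13 - 1*(-8)))*(2*(-11)) = (25/(-13 + 8))*(-22) = (25/(-5))*(-22) = -1/5*25*(-22) = -5*(-22) = 110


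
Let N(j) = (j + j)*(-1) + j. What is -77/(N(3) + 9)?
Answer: -77/6 ≈ -12.833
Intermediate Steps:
N(j) = -j (N(j) = (2*j)*(-1) + j = -2*j + j = -j)
-77/(N(3) + 9) = -77/(-1*3 + 9) = -77/(-3 + 9) = -77/6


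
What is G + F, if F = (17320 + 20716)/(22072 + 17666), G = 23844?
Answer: 12804742/537 ≈ 23845.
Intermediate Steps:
F = 514/537 (F = 38036/39738 = 38036*(1/39738) = 514/537 ≈ 0.95717)
G + F = 23844 + 514/537 = 12804742/537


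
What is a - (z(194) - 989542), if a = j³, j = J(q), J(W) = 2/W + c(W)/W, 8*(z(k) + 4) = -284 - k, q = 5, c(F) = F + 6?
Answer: 494811663/500 ≈ 9.8962e+5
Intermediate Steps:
c(F) = 6 + F
z(k) = -79/2 - k/8 (z(k) = -4 + (-284 - k)/8 = -4 + (-71/2 - k/8) = -79/2 - k/8)
J(W) = 2/W + (6 + W)/W
j = 13/5 (j = (8 + 5)/5 = (⅕)*13 = 13/5 ≈ 2.6000)
a = 2197/125 (a = (13/5)³ = 2197/125 ≈ 17.576)
a - (z(194) - 989542) = 2197/125 - ((-79/2 - ⅛*194) - 989542) = 2197/125 - ((-79/2 - 97/4) - 989542) = 2197/125 - (-255/4 - 989542) = 2197/125 - 1*(-3958423/4) = 2197/125 + 3958423/4 = 494811663/500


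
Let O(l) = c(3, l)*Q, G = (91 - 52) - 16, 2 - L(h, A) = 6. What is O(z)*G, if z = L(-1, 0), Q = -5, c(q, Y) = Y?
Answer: 460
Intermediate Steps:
L(h, A) = -4 (L(h, A) = 2 - 1*6 = 2 - 6 = -4)
G = 23 (G = 39 - 16 = 23)
z = -4
O(l) = -5*l (O(l) = l*(-5) = -5*l)
O(z)*G = -5*(-4)*23 = 20*23 = 460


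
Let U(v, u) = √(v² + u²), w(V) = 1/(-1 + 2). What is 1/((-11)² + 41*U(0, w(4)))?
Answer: 1/162 ≈ 0.0061728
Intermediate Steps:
w(V) = 1 (w(V) = 1/1 = 1)
U(v, u) = √(u² + v²)
1/((-11)² + 41*U(0, w(4))) = 1/((-11)² + 41*√(1² + 0²)) = 1/(121 + 41*√(1 + 0)) = 1/(121 + 41*√1) = 1/(121 + 41*1) = 1/(121 + 41) = 1/162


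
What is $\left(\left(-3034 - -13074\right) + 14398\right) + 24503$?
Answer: $48941$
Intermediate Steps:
$\left(\left(-3034 - -13074\right) + 14398\right) + 24503 = \left(\left(-3034 + 13074\right) + 14398\right) + 24503 = \left(10040 + 14398\right) + 24503 = 24438 + 24503 = 48941$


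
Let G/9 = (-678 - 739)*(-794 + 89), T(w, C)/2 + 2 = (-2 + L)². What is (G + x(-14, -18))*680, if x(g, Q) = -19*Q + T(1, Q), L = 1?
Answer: 6114019400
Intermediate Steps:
T(w, C) = -2 (T(w, C) = -4 + 2*(-2 + 1)² = -4 + 2*(-1)² = -4 + 2*1 = -4 + 2 = -2)
x(g, Q) = -2 - 19*Q (x(g, Q) = -19*Q - 2 = -2 - 19*Q)
G = 8990865 (G = 9*((-678 - 739)*(-794 + 89)) = 9*(-1417*(-705)) = 9*998985 = 8990865)
(G + x(-14, -18))*680 = (8990865 + (-2 - 19*(-18)))*680 = (8990865 + (-2 + 342))*680 = (8990865 + 340)*680 = 8991205*680 = 6114019400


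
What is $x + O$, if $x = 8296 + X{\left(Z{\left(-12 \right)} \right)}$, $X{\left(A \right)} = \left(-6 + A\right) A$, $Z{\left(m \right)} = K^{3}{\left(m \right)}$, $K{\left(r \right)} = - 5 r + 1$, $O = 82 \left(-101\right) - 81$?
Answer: $51519012408$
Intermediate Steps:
$O = -8363$ ($O = -8282 - 81 = -8363$)
$K{\left(r \right)} = 1 - 5 r$
$Z{\left(m \right)} = \left(1 - 5 m\right)^{3}$
$X{\left(A \right)} = A \left(-6 + A\right)$
$x = 51519020771$ ($x = 8296 + - \left(-1 + 5 \left(-12\right)\right)^{3} \left(-6 - \left(-1 + 5 \left(-12\right)\right)^{3}\right) = 8296 + - \left(-1 - 60\right)^{3} \left(-6 - \left(-1 - 60\right)^{3}\right) = 8296 + - \left(-61\right)^{3} \left(-6 - \left(-61\right)^{3}\right) = 8296 + \left(-1\right) \left(-226981\right) \left(-6 - -226981\right) = 8296 + 226981 \left(-6 + 226981\right) = 8296 + 226981 \cdot 226975 = 8296 + 51519012475 = 51519020771$)
$x + O = 51519020771 - 8363 = 51519012408$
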